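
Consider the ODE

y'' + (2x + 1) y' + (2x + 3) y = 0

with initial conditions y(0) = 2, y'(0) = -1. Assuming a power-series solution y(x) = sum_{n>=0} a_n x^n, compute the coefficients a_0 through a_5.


Ansatz: y(x) = sum_{n>=0} a_n x^n, so y'(x) = sum_{n>=1} n a_n x^(n-1) and y''(x) = sum_{n>=2} n(n-1) a_n x^(n-2).
Substitute into P(x) y'' + Q(x) y' + R(x) y = 0 with P(x) = 1, Q(x) = 2x + 1, R(x) = 2x + 3, and match powers of x.
Initial conditions: a_0 = 2, a_1 = -1.
Setting the coefficient of each power of x to zero and solving order by order (substituting the coefficients already found):
  x^0: 2 a_2 + a_1 + 3 a_0 = 0  ->  2 a_2 = -a_1 - 3 a_0 = -5  ->  a_2 = -5/2
  x^1: 6 a_3 + 2 a_2 + 5 a_1 + 2 a_0 = 0  ->  6 a_3 = -2 a_2 - 5 a_1 - 2 a_0 = 6  ->  a_3 = 1
  x^2: 12 a_4 + 3 a_3 + 7 a_2 + 2 a_1 = 0  ->  12 a_4 = -3 a_3 - 7 a_2 - 2 a_1 = 33/2  ->  a_4 = 11/8
  x^3: 20 a_5 + 4 a_4 + 9 a_3 + 2 a_2 = 0  ->  20 a_5 = -4 a_4 - 9 a_3 - 2 a_2 = -19/2  ->  a_5 = -19/40
Truncated series: y(x) = 2 - x - (5/2) x^2 + x^3 + (11/8) x^4 - (19/40) x^5 + O(x^6).

a_0 = 2; a_1 = -1; a_2 = -5/2; a_3 = 1; a_4 = 11/8; a_5 = -19/40


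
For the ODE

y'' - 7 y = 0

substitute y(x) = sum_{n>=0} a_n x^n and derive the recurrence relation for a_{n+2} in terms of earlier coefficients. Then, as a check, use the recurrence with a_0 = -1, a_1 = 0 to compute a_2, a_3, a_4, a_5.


Substitute y = sum_n a_n x^n into y'' + (const) y = 0.
y''(x) = sum_{n>=0} (n+2)(n+1) a_{n+2} x^n.
The ODE becomes sum_n [(n+2)(n+1) a_{n+2} - 7 a_n] x^n = 0.
Setting each coefficient to zero gives the recurrence:
  (n+2)(n+1) a_{n+2} - 7 a_n = 0,
  a_{n+2} = 7 / ((n+1)(n+2)) a_n.

Check with a_0 = -1, a_1 = 0 (apply the recurrence for n = 0, 1, 2, 3): a_0 = -1, a_1 = 0, a_2 = -7/2, a_3 = 0, a_4 = -49/24, a_5 = 0.

a_{n+2} = 7/((n+1)(n+2)) * a_n; check: a_0 = -1, a_1 = 0, a_2 = -7/2, a_3 = 0, a_4 = -49/24, a_5 = 0


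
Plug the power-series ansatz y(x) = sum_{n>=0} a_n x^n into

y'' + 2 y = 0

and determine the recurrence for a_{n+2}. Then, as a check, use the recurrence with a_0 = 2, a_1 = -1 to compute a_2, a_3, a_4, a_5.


Substitute y = sum_n a_n x^n into y'' + (const) y = 0.
y''(x) = sum_{n>=0} (n+2)(n+1) a_{n+2} x^n.
The ODE becomes sum_n [(n+2)(n+1) a_{n+2} + 2 a_n] x^n = 0.
Setting each coefficient to zero gives the recurrence:
  (n+2)(n+1) a_{n+2} + 2 a_n = 0,
  a_{n+2} = -2 / ((n+1)(n+2)) a_n.

Check with a_0 = 2, a_1 = -1 (apply the recurrence for n = 0, 1, 2, 3): a_0 = 2, a_1 = -1, a_2 = -2, a_3 = 1/3, a_4 = 1/3, a_5 = -1/30.

a_{n+2} = -2/((n+1)(n+2)) * a_n; check: a_0 = 2, a_1 = -1, a_2 = -2, a_3 = 1/3, a_4 = 1/3, a_5 = -1/30


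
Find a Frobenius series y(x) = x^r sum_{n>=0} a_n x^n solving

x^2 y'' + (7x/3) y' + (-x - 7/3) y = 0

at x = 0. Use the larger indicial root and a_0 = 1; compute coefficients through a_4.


Write in Frobenius form y'' + (p(x)/x) y' + (q(x)/x^2) y = 0:
  p(x) = 7/3,  q(x) = -x - 7/3.
Indicial equation: r(r-1) + (7/3) r + (-7/3) = 0 -> roots r_1 = 1, r_2 = -7/3.
Take r = r_1 = 1. Let y(x) = x^r sum_{n>=0} a_n x^n with a_0 = 1.
Substitute y = x^r sum a_n x^n and match x^{r+n}. The recurrence is
  D(n) a_n - 1 a_{n-1} = 0,  where D(n) = (r+n)(r+n-1) + (7/3)(r+n) + (-7/3).
  a_n = 1 / D(n) * a_{n-1}.
Since the indicial polynomial factors as (r - r_1)(r - r_2), D(n) = (r_1 + n - r_1)(r_1 + n - r_2) = n(n + 10/3).
Evaluating step by step (a_0 = 1):
  n = 1: D(1) = 1(1 + 10/3) = 13/3; numerator = 1(1) = 1; a_1 = (1)/(13/3) = 3/13
  n = 2: D(2) = 2(2 + 10/3) = 32/3; numerator = 1(3/13) = 3/13; a_2 = (3/13)/(32/3) = 9/416
  n = 3: D(3) = 3(3 + 10/3) = 19; numerator = 1(9/416) = 9/416; a_3 = (9/416)/(19) = 9/7904
  n = 4: D(4) = 4(4 + 10/3) = 88/3; numerator = 1(9/7904) = 9/7904; a_4 = (9/7904)/(88/3) = 27/695552

r = 1; a_0 = 1; a_1 = 3/13; a_2 = 9/416; a_3 = 9/7904; a_4 = 27/695552


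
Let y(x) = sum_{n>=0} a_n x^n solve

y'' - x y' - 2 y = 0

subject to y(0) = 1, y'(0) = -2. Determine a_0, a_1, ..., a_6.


Ansatz: y(x) = sum_{n>=0} a_n x^n, so y'(x) = sum_{n>=1} n a_n x^(n-1) and y''(x) = sum_{n>=2} n(n-1) a_n x^(n-2).
Substitute into P(x) y'' + Q(x) y' + R(x) y = 0 with P(x) = 1, Q(x) = -x, R(x) = -2, and match powers of x.
Initial conditions: a_0 = 1, a_1 = -2.
Setting the coefficient of each power of x to zero and solving order by order (substituting the coefficients already found):
  x^0: 2 a_2 - 2 a_0 = 0  ->  2 a_2 = 2 a_0 = 2  ->  a_2 = 1
  x^1: 6 a_3 - 3 a_1 = 0  ->  6 a_3 = 3 a_1 = -6  ->  a_3 = -1
  x^2: 12 a_4 - 4 a_2 = 0  ->  12 a_4 = 4 a_2 = 4  ->  a_4 = 1/3
  x^3: 20 a_5 - 5 a_3 = 0  ->  20 a_5 = 5 a_3 = -5  ->  a_5 = -1/4
  x^4: 30 a_6 - 6 a_4 = 0  ->  30 a_6 = 6 a_4 = 2  ->  a_6 = 1/15
Truncated series: y(x) = 1 - 2 x + x^2 - x^3 + (1/3) x^4 - (1/4) x^5 + (1/15) x^6 + O(x^7).

a_0 = 1; a_1 = -2; a_2 = 1; a_3 = -1; a_4 = 1/3; a_5 = -1/4; a_6 = 1/15


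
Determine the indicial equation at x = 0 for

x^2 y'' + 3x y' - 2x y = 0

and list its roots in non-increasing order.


Divide by x^2 to reach normal form y'' + P_1(x) y' + P_2(x) y = 0 with P_1(x) = 3/x and P_2(x) = -2/x.
x = 0 is a singular point because the y'-coefficient 3/x has a pole at x = 0 and the y-coefficient -2/x has a pole at x = 0.
It is a regular singular point because x P_1(x) = p(x) = 3 and x^2 P_2(x) = q(x) = -2x are polynomials, hence analytic at x = 0.
p(0) = 3,  q(0) = 0.
Indicial equation: r(r-1) + p(0) r + q(0) = 0, i.e. r^2 + (p(0) - 1) r + q(0) = 0, i.e. r^2 + 2 r = 0.
Discriminant: (2)^2 - 4(0) = 4, so r = (-2 ± 2)/2.
Solving: r_1 = 0, r_2 = -2.

indicial: r^2 + 2 r = 0; roots r_1 = 0, r_2 = -2


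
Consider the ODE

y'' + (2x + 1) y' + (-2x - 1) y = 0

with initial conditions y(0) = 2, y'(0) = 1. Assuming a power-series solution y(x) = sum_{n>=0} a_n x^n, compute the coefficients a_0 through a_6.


Ansatz: y(x) = sum_{n>=0} a_n x^n, so y'(x) = sum_{n>=1} n a_n x^(n-1) and y''(x) = sum_{n>=2} n(n-1) a_n x^(n-2).
Substitute into P(x) y'' + Q(x) y' + R(x) y = 0 with P(x) = 1, Q(x) = 2x + 1, R(x) = -2x - 1, and match powers of x.
Initial conditions: a_0 = 2, a_1 = 1.
Setting the coefficient of each power of x to zero and solving order by order (substituting the coefficients already found):
  x^0: 2 a_2 + a_1 - a_0 = 0  ->  2 a_2 = -a_1 + a_0 = 1  ->  a_2 = 1/2
  x^1: 6 a_3 + 2 a_2 + a_1 - 2 a_0 = 0  ->  6 a_3 = -2 a_2 - a_1 + 2 a_0 = 2  ->  a_3 = 1/3
  x^2: 12 a_4 + 3 a_3 + 3 a_2 - 2 a_1 = 0  ->  12 a_4 = -3 a_3 - 3 a_2 + 2 a_1 = -1/2  ->  a_4 = -1/24
  x^3: 20 a_5 + 4 a_4 + 5 a_3 - 2 a_2 = 0  ->  20 a_5 = -4 a_4 - 5 a_3 + 2 a_2 = -1/2  ->  a_5 = -1/40
  x^4: 30 a_6 + 5 a_5 + 7 a_4 - 2 a_3 = 0  ->  30 a_6 = -5 a_5 - 7 a_4 + 2 a_3 = 13/12  ->  a_6 = 13/360
Truncated series: y(x) = 2 + x + (1/2) x^2 + (1/3) x^3 - (1/24) x^4 - (1/40) x^5 + (13/360) x^6 + O(x^7).

a_0 = 2; a_1 = 1; a_2 = 1/2; a_3 = 1/3; a_4 = -1/24; a_5 = -1/40; a_6 = 13/360


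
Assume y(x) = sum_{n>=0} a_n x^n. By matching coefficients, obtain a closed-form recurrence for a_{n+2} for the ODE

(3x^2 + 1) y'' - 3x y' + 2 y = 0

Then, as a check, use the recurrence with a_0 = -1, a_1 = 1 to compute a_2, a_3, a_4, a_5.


Substitute y = sum_n a_n x^n.
(1 + 3 x^2) y'' contributes (n+2)(n+1) a_{n+2} + 3 n(n-1) a_n at x^n.
-3 x y'(x) contributes -3 n a_n at x^n.
2 y(x) contributes 2 a_n at x^n.
Matching x^n: (n+2)(n+1) a_{n+2} + (3 n(n-1) - 3 n + 2) a_n = 0.
Thus a_{n+2} = (-3 n(n-1) + 3 n - 2) / ((n+1)(n+2)) * a_n.

Check with a_0 = -1, a_1 = 1 (apply the recurrence for n = 0, 1, 2, 3): a_0 = -1, a_1 = 1, a_2 = 1, a_3 = 1/6, a_4 = -1/6, a_5 = -11/120.

a_(n+2) = (-3 n(n-1) + 3 n - 2) / ((n+1)(n+2)) * a_n; check: a_0 = -1, a_1 = 1, a_2 = 1, a_3 = 1/6, a_4 = -1/6, a_5 = -11/120


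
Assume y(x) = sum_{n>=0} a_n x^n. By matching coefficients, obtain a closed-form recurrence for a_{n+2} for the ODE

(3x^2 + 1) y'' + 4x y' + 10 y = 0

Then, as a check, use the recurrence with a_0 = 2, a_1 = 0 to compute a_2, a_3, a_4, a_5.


Substitute y = sum_n a_n x^n.
(1 + 3 x^2) y'' contributes (n+2)(n+1) a_{n+2} + 3 n(n-1) a_n at x^n.
4 x y'(x) contributes 4 n a_n at x^n.
10 y(x) contributes 10 a_n at x^n.
Matching x^n: (n+2)(n+1) a_{n+2} + (3 n(n-1) + 4 n + 10) a_n = 0.
Thus a_{n+2} = (-3 n(n-1) - 4 n - 10) / ((n+1)(n+2)) * a_n.

Check with a_0 = 2, a_1 = 0 (apply the recurrence for n = 0, 1, 2, 3): a_0 = 2, a_1 = 0, a_2 = -10, a_3 = 0, a_4 = 20, a_5 = 0.

a_(n+2) = (-3 n(n-1) - 4 n - 10) / ((n+1)(n+2)) * a_n; check: a_0 = 2, a_1 = 0, a_2 = -10, a_3 = 0, a_4 = 20, a_5 = 0


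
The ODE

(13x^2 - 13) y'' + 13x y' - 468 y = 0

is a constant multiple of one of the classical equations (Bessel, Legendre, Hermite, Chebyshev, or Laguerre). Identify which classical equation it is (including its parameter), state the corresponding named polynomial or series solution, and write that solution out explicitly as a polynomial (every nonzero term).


All three coefficients share the factor -13; dividing through by -13 gives  (1 - x^2) y'' - x y' + 36 y = 0.
This matches the Chebyshev equation (1 - x^2) y'' - x y' + n^2 y = 0 (note the -x y' term, not -2x y') with n^2 = 36, so n = 6; the polynomial solution is T_6(x).
With y = sum_k a_k x^k, matching x^k gives (k+2)(k+1) a_{k+2} = (k^2 - n^2) a_k = (k - 6)(k + 6) a_k. The right side vanishes at k = 6, so the series with the parity of 6 terminates at degree 6.
Standard normalization: leading coefficient of T_n is 2^(n-1), so a_6 = 2^5 = 32. Work downward with a_k = (k+1)(k+2) a_{k+2} / ((k - 6)(k + 6)):
  a_4 = (5)(6)(32) / ((4 - 6)(4 + 6)) = 960/(-20) = -48
  a_2 = (3)(4)(-48) / ((2 - 6)(2 + 6)) = -576/(-32) = 18
  a_0 = (1)(2)(18) / ((0 - 6)(0 + 6)) = 36/(-36) = -1
Hence T_6(x) = 32 x^6 - 48 x^4 + 18 x^2 - 1.

T_6(x); series = 32 x^6 - 48 x^4 + 18 x^2 - 1


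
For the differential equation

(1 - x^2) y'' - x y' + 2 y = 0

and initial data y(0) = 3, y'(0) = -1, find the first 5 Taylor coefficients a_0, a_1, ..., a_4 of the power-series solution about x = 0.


Ansatz: y(x) = sum_{n>=0} a_n x^n, so y'(x) = sum_{n>=1} n a_n x^(n-1) and y''(x) = sum_{n>=2} n(n-1) a_n x^(n-2).
Substitute into P(x) y'' + Q(x) y' + R(x) y = 0 with P(x) = 1 - x^2, Q(x) = -x, R(x) = 2, and match powers of x.
Initial conditions: a_0 = 3, a_1 = -1.
Setting the coefficient of each power of x to zero and solving order by order (substituting the coefficients already found):
  x^0: 2 a_2 + 2 a_0 = 0  ->  2 a_2 = -2 a_0 = -6  ->  a_2 = -3
  x^1: 6 a_3 + a_1 = 0  ->  6 a_3 = -a_1 = 1  ->  a_3 = 1/6
  x^2: 12 a_4 - 2 a_2 = 0  ->  12 a_4 = 2 a_2 = -6  ->  a_4 = -1/2
Truncated series: y(x) = 3 - x - 3 x^2 + (1/6) x^3 - (1/2) x^4 + O(x^5).

a_0 = 3; a_1 = -1; a_2 = -3; a_3 = 1/6; a_4 = -1/2


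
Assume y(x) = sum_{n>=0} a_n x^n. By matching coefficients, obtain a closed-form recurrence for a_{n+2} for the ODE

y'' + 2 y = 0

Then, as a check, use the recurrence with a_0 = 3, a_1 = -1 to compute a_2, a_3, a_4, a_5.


Substitute y = sum_n a_n x^n into y'' + (const) y = 0.
y''(x) = sum_{n>=0} (n+2)(n+1) a_{n+2} x^n.
The ODE becomes sum_n [(n+2)(n+1) a_{n+2} + 2 a_n] x^n = 0.
Setting each coefficient to zero gives the recurrence:
  (n+2)(n+1) a_{n+2} + 2 a_n = 0,
  a_{n+2} = -2 / ((n+1)(n+2)) a_n.

Check with a_0 = 3, a_1 = -1 (apply the recurrence for n = 0, 1, 2, 3): a_0 = 3, a_1 = -1, a_2 = -3, a_3 = 1/3, a_4 = 1/2, a_5 = -1/30.

a_{n+2} = -2/((n+1)(n+2)) * a_n; check: a_0 = 3, a_1 = -1, a_2 = -3, a_3 = 1/3, a_4 = 1/2, a_5 = -1/30


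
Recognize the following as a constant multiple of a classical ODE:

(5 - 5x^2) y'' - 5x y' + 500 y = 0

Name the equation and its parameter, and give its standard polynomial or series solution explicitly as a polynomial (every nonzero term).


All three coefficients share the factor 5; dividing through by 5 gives  (1 - x^2) y'' - x y' + 100 y = 0.
This matches the Chebyshev equation (1 - x^2) y'' - x y' + n^2 y = 0 (note the -x y' term, not -2x y') with n^2 = 100, so n = 10; the polynomial solution is T_10(x).
With y = sum_k a_k x^k, matching x^k gives (k+2)(k+1) a_{k+2} = (k^2 - n^2) a_k = (k - 10)(k + 10) a_k. The right side vanishes at k = 10, so the series with the parity of 10 terminates at degree 10.
Standard normalization: leading coefficient of T_n is 2^(n-1), so a_10 = 2^9 = 512. Work downward with a_k = (k+1)(k+2) a_{k+2} / ((k - 10)(k + 10)):
  a_8 = (9)(10)(512) / ((8 - 10)(8 + 10)) = 46080/(-36) = -1280
  a_6 = (7)(8)(-1280) / ((6 - 10)(6 + 10)) = -71680/(-64) = 1120
  a_4 = (5)(6)(1120) / ((4 - 10)(4 + 10)) = 33600/(-84) = -400
  a_2 = (3)(4)(-400) / ((2 - 10)(2 + 10)) = -4800/(-96) = 50
  a_0 = (1)(2)(50) / ((0 - 10)(0 + 10)) = 100/(-100) = -1
Hence T_10(x) = 512 x^10 - 1280 x^8 + 1120 x^6 - 400 x^4 + 50 x^2 - 1.

T_10(x); series = 512 x^10 - 1280 x^8 + 1120 x^6 - 400 x^4 + 50 x^2 - 1


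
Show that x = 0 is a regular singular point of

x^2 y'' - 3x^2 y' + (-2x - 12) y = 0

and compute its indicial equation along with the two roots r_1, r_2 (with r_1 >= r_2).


Divide by x^2 to reach normal form y'' + P_1(x) y' + P_2(x) y = 0 with P_1(x) = -3 and P_2(x) = -2/x - 12/x^2.
x = 0 is a singular point because the y-coefficient -2/x - 12/x^2 has a pole at x = 0.
It is a regular singular point because x P_1(x) = p(x) = -3x and x^2 P_2(x) = q(x) = -2x - 12 are polynomials, hence analytic at x = 0.
p(0) = 0,  q(0) = -12.
Indicial equation: r(r-1) + p(0) r + q(0) = 0, i.e. r^2 + (p(0) - 1) r + q(0) = 0, i.e. r^2 - 1 r - 12 = 0.
Discriminant: (-1)^2 - 4(-12) = 49, so r = (1 ± 7)/2.
Solving: r_1 = 4, r_2 = -3.

indicial: r^2 - 1 r - 12 = 0; roots r_1 = 4, r_2 = -3


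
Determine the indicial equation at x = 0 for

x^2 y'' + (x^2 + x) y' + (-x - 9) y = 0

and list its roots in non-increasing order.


Divide by x^2 to reach normal form y'' + P_1(x) y' + P_2(x) y = 0 with P_1(x) = 1 + 1/x and P_2(x) = -1/x - 9/x^2.
x = 0 is a singular point because the y'-coefficient 1 + 1/x has a pole at x = 0 and the y-coefficient -1/x - 9/x^2 has a pole at x = 0.
It is a regular singular point because x P_1(x) = p(x) = x + 1 and x^2 P_2(x) = q(x) = -x - 9 are polynomials, hence analytic at x = 0.
p(0) = 1,  q(0) = -9.
Indicial equation: r(r-1) + p(0) r + q(0) = 0, i.e. r^2 + (p(0) - 1) r + q(0) = 0, i.e. r^2 - 9 = 0.
Discriminant: (0)^2 - 4(-9) = 36, so r = (0 ± 6)/2.
Solving: r_1 = 3, r_2 = -3.

indicial: r^2 - 9 = 0; roots r_1 = 3, r_2 = -3


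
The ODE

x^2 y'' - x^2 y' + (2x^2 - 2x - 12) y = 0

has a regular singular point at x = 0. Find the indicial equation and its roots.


Divide by x^2 to reach normal form y'' + P_1(x) y' + P_2(x) y = 0 with P_1(x) = -1 and P_2(x) = 2 - 2/x - 12/x^2.
x = 0 is a singular point because the y-coefficient 2 - 2/x - 12/x^2 has a pole at x = 0.
It is a regular singular point because x P_1(x) = p(x) = -x and x^2 P_2(x) = q(x) = 2x^2 - 2x - 12 are polynomials, hence analytic at x = 0.
p(0) = 0,  q(0) = -12.
Indicial equation: r(r-1) + p(0) r + q(0) = 0, i.e. r^2 + (p(0) - 1) r + q(0) = 0, i.e. r^2 - 1 r - 12 = 0.
Discriminant: (-1)^2 - 4(-12) = 49, so r = (1 ± 7)/2.
Solving: r_1 = 4, r_2 = -3.

indicial: r^2 - 1 r - 12 = 0; roots r_1 = 4, r_2 = -3


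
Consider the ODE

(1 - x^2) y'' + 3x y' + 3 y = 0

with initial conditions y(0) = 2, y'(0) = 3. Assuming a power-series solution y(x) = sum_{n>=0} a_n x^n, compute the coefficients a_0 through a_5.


Ansatz: y(x) = sum_{n>=0} a_n x^n, so y'(x) = sum_{n>=1} n a_n x^(n-1) and y''(x) = sum_{n>=2} n(n-1) a_n x^(n-2).
Substitute into P(x) y'' + Q(x) y' + R(x) y = 0 with P(x) = 1 - x^2, Q(x) = 3x, R(x) = 3, and match powers of x.
Initial conditions: a_0 = 2, a_1 = 3.
Setting the coefficient of each power of x to zero and solving order by order (substituting the coefficients already found):
  x^0: 2 a_2 + 3 a_0 = 0  ->  2 a_2 = -3 a_0 = -6  ->  a_2 = -3
  x^1: 6 a_3 + 6 a_1 = 0  ->  6 a_3 = -6 a_1 = -18  ->  a_3 = -3
  x^2: 12 a_4 + 7 a_2 = 0  ->  12 a_4 = -7 a_2 = 21  ->  a_4 = 7/4
  x^3: 20 a_5 + 6 a_3 = 0  ->  20 a_5 = -6 a_3 = 18  ->  a_5 = 9/10
Truncated series: y(x) = 2 + 3 x - 3 x^2 - 3 x^3 + (7/4) x^4 + (9/10) x^5 + O(x^6).

a_0 = 2; a_1 = 3; a_2 = -3; a_3 = -3; a_4 = 7/4; a_5 = 9/10


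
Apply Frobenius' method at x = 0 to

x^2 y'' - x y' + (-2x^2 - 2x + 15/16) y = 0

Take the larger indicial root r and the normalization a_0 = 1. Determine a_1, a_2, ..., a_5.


Write in Frobenius form y'' + (p(x)/x) y' + (q(x)/x^2) y = 0:
  p(x) = -1,  q(x) = -2x^2 - 2x + 15/16.
Indicial equation: r(r-1) + (-1) r + (15/16) = 0 -> roots r_1 = 5/4, r_2 = 3/4.
Take r = r_1 = 5/4. Let y(x) = x^r sum_{n>=0} a_n x^n with a_0 = 1.
Substitute y = x^r sum a_n x^n and match x^{r+n}. The recurrence is
  D(n) a_n - 2 a_{n-1} - 2 a_{n-2} = 0,  where D(n) = (r+n)(r+n-1) + (-1)(r+n) + (15/16).
  a_n = [2 a_{n-1} + 2 a_{n-2}] / D(n).
Since the indicial polynomial factors as (r - r_1)(r - r_2), D(n) = (r_1 + n - r_1)(r_1 + n - r_2) = n(n + 1/2).
Evaluating step by step (a_0 = 1):
  n = 1: D(1) = 1(1 + 1/2) = 3/2; numerator = 2(1) = 2; a_1 = (2)/(3/2) = 4/3
  n = 2: D(2) = 2(2 + 1/2) = 5; numerator = 2(4/3) + 2(1) = 14/3; a_2 = (14/3)/(5) = 14/15
  n = 3: D(3) = 3(3 + 1/2) = 21/2; numerator = 2(14/15) + 2(4/3) = 68/15; a_3 = (68/15)/(21/2) = 136/315
  n = 4: D(4) = 4(4 + 1/2) = 18; numerator = 2(136/315) + 2(14/15) = 172/63; a_4 = (172/63)/(18) = 86/567
  n = 5: D(5) = 5(5 + 1/2) = 55/2; numerator = 2(86/567) + 2(136/315) = 3308/2835; a_5 = (3308/2835)/(55/2) = 6616/155925

r = 5/4; a_0 = 1; a_1 = 4/3; a_2 = 14/15; a_3 = 136/315; a_4 = 86/567; a_5 = 6616/155925


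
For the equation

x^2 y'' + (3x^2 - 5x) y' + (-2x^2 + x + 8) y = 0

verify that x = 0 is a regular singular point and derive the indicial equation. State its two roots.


Divide by x^2 to reach normal form y'' + P_1(x) y' + P_2(x) y = 0 with P_1(x) = 3 - 5/x and P_2(x) = -2 + 1/x + 8/x^2.
x = 0 is a singular point because the y'-coefficient 3 - 5/x has a pole at x = 0 and the y-coefficient -2 + 1/x + 8/x^2 has a pole at x = 0.
It is a regular singular point because x P_1(x) = p(x) = 3x - 5 and x^2 P_2(x) = q(x) = -2x^2 + x + 8 are polynomials, hence analytic at x = 0.
p(0) = -5,  q(0) = 8.
Indicial equation: r(r-1) + p(0) r + q(0) = 0, i.e. r^2 + (p(0) - 1) r + q(0) = 0, i.e. r^2 - 6 r + 8 = 0.
Discriminant: (-6)^2 - 4(8) = 4, so r = (6 ± 2)/2.
Solving: r_1 = 4, r_2 = 2.

indicial: r^2 - 6 r + 8 = 0; roots r_1 = 4, r_2 = 2


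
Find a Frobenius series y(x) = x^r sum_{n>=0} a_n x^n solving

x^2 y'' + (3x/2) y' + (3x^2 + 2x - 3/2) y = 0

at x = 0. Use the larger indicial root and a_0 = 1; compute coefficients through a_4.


Write in Frobenius form y'' + (p(x)/x) y' + (q(x)/x^2) y = 0:
  p(x) = 3/2,  q(x) = 3x^2 + 2x - 3/2.
Indicial equation: r(r-1) + (3/2) r + (-3/2) = 0 -> roots r_1 = 1, r_2 = -3/2.
Take r = r_1 = 1. Let y(x) = x^r sum_{n>=0} a_n x^n with a_0 = 1.
Substitute y = x^r sum a_n x^n and match x^{r+n}. The recurrence is
  D(n) a_n + 2 a_{n-1} + 3 a_{n-2} = 0,  where D(n) = (r+n)(r+n-1) + (3/2)(r+n) + (-3/2).
  a_n = [-2 a_{n-1} - 3 a_{n-2}] / D(n).
Since the indicial polynomial factors as (r - r_1)(r - r_2), D(n) = (r_1 + n - r_1)(r_1 + n - r_2) = n(n + 5/2).
Evaluating step by step (a_0 = 1):
  n = 1: D(1) = 1(1 + 5/2) = 7/2; numerator = -2(1) = -2; a_1 = (-2)/(7/2) = -4/7
  n = 2: D(2) = 2(2 + 5/2) = 9; numerator = -2(-4/7) - 3(1) = -13/7; a_2 = (-13/7)/(9) = -13/63
  n = 3: D(3) = 3(3 + 5/2) = 33/2; numerator = -2(-13/63) - 3(-4/7) = 134/63; a_3 = (134/63)/(33/2) = 268/2079
  n = 4: D(4) = 4(4 + 5/2) = 26; numerator = -2(268/2079) - 3(-13/63) = 751/2079; a_4 = (751/2079)/(26) = 751/54054

r = 1; a_0 = 1; a_1 = -4/7; a_2 = -13/63; a_3 = 268/2079; a_4 = 751/54054


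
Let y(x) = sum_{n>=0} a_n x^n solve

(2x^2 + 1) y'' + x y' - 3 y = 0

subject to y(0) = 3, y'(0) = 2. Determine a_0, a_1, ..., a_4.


Ansatz: y(x) = sum_{n>=0} a_n x^n, so y'(x) = sum_{n>=1} n a_n x^(n-1) and y''(x) = sum_{n>=2} n(n-1) a_n x^(n-2).
Substitute into P(x) y'' + Q(x) y' + R(x) y = 0 with P(x) = 2x^2 + 1, Q(x) = x, R(x) = -3, and match powers of x.
Initial conditions: a_0 = 3, a_1 = 2.
Setting the coefficient of each power of x to zero and solving order by order (substituting the coefficients already found):
  x^0: 2 a_2 - 3 a_0 = 0  ->  2 a_2 = 3 a_0 = 9  ->  a_2 = 9/2
  x^1: 6 a_3 - 2 a_1 = 0  ->  6 a_3 = 2 a_1 = 4  ->  a_3 = 2/3
  x^2: 12 a_4 + 3 a_2 = 0  ->  12 a_4 = -3 a_2 = -27/2  ->  a_4 = -9/8
Truncated series: y(x) = 3 + 2 x + (9/2) x^2 + (2/3) x^3 - (9/8) x^4 + O(x^5).

a_0 = 3; a_1 = 2; a_2 = 9/2; a_3 = 2/3; a_4 = -9/8


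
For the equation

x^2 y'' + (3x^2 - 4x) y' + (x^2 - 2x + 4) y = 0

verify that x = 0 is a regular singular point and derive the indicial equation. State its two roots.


Divide by x^2 to reach normal form y'' + P_1(x) y' + P_2(x) y = 0 with P_1(x) = 3 - 4/x and P_2(x) = 1 - 2/x + 4/x^2.
x = 0 is a singular point because the y'-coefficient 3 - 4/x has a pole at x = 0 and the y-coefficient 1 - 2/x + 4/x^2 has a pole at x = 0.
It is a regular singular point because x P_1(x) = p(x) = 3x - 4 and x^2 P_2(x) = q(x) = x^2 - 2x + 4 are polynomials, hence analytic at x = 0.
p(0) = -4,  q(0) = 4.
Indicial equation: r(r-1) + p(0) r + q(0) = 0, i.e. r^2 + (p(0) - 1) r + q(0) = 0, i.e. r^2 - 5 r + 4 = 0.
Discriminant: (-5)^2 - 4(4) = 9, so r = (5 ± 3)/2.
Solving: r_1 = 4, r_2 = 1.

indicial: r^2 - 5 r + 4 = 0; roots r_1 = 4, r_2 = 1


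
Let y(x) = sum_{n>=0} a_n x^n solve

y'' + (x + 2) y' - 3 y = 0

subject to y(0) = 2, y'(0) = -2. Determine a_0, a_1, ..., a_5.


Ansatz: y(x) = sum_{n>=0} a_n x^n, so y'(x) = sum_{n>=1} n a_n x^(n-1) and y''(x) = sum_{n>=2} n(n-1) a_n x^(n-2).
Substitute into P(x) y'' + Q(x) y' + R(x) y = 0 with P(x) = 1, Q(x) = x + 2, R(x) = -3, and match powers of x.
Initial conditions: a_0 = 2, a_1 = -2.
Setting the coefficient of each power of x to zero and solving order by order (substituting the coefficients already found):
  x^0: 2 a_2 + 2 a_1 - 3 a_0 = 0  ->  2 a_2 = -2 a_1 + 3 a_0 = 10  ->  a_2 = 5
  x^1: 6 a_3 + 4 a_2 - 2 a_1 = 0  ->  6 a_3 = -4 a_2 + 2 a_1 = -24  ->  a_3 = -4
  x^2: 12 a_4 + 6 a_3 - a_2 = 0  ->  12 a_4 = -6 a_3 + a_2 = 29  ->  a_4 = 29/12
  x^3: 20 a_5 + 8 a_4 = 0  ->  20 a_5 = -8 a_4 = -58/3  ->  a_5 = -29/30
Truncated series: y(x) = 2 - 2 x + 5 x^2 - 4 x^3 + (29/12) x^4 - (29/30) x^5 + O(x^6).

a_0 = 2; a_1 = -2; a_2 = 5; a_3 = -4; a_4 = 29/12; a_5 = -29/30


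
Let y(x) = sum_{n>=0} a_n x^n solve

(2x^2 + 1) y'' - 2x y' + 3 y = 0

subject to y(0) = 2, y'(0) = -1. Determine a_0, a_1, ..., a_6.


Ansatz: y(x) = sum_{n>=0} a_n x^n, so y'(x) = sum_{n>=1} n a_n x^(n-1) and y''(x) = sum_{n>=2} n(n-1) a_n x^(n-2).
Substitute into P(x) y'' + Q(x) y' + R(x) y = 0 with P(x) = 2x^2 + 1, Q(x) = -2x, R(x) = 3, and match powers of x.
Initial conditions: a_0 = 2, a_1 = -1.
Setting the coefficient of each power of x to zero and solving order by order (substituting the coefficients already found):
  x^0: 2 a_2 + 3 a_0 = 0  ->  2 a_2 = -3 a_0 = -6  ->  a_2 = -3
  x^1: 6 a_3 + a_1 = 0  ->  6 a_3 = -a_1 = 1  ->  a_3 = 1/6
  x^2: 12 a_4 + 3 a_2 = 0  ->  12 a_4 = -3 a_2 = 9  ->  a_4 = 3/4
  x^3: 20 a_5 + 9 a_3 = 0  ->  20 a_5 = -9 a_3 = -3/2  ->  a_5 = -3/40
  x^4: 30 a_6 + 19 a_4 = 0  ->  30 a_6 = -19 a_4 = -57/4  ->  a_6 = -19/40
Truncated series: y(x) = 2 - x - 3 x^2 + (1/6) x^3 + (3/4) x^4 - (3/40) x^5 - (19/40) x^6 + O(x^7).

a_0 = 2; a_1 = -1; a_2 = -3; a_3 = 1/6; a_4 = 3/4; a_5 = -3/40; a_6 = -19/40


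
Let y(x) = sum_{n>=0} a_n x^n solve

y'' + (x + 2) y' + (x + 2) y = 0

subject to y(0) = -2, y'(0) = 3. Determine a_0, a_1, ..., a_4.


Ansatz: y(x) = sum_{n>=0} a_n x^n, so y'(x) = sum_{n>=1} n a_n x^(n-1) and y''(x) = sum_{n>=2} n(n-1) a_n x^(n-2).
Substitute into P(x) y'' + Q(x) y' + R(x) y = 0 with P(x) = 1, Q(x) = x + 2, R(x) = x + 2, and match powers of x.
Initial conditions: a_0 = -2, a_1 = 3.
Setting the coefficient of each power of x to zero and solving order by order (substituting the coefficients already found):
  x^0: 2 a_2 + 2 a_1 + 2 a_0 = 0  ->  2 a_2 = -2 a_1 - 2 a_0 = -2  ->  a_2 = -1
  x^1: 6 a_3 + 4 a_2 + 3 a_1 + a_0 = 0  ->  6 a_3 = -4 a_2 - 3 a_1 - a_0 = -3  ->  a_3 = -1/2
  x^2: 12 a_4 + 6 a_3 + 4 a_2 + a_1 = 0  ->  12 a_4 = -6 a_3 - 4 a_2 - a_1 = 4  ->  a_4 = 1/3
Truncated series: y(x) = -2 + 3 x - x^2 - (1/2) x^3 + (1/3) x^4 + O(x^5).

a_0 = -2; a_1 = 3; a_2 = -1; a_3 = -1/2; a_4 = 1/3


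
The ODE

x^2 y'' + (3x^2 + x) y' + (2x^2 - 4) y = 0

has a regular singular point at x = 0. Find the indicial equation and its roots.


Divide by x^2 to reach normal form y'' + P_1(x) y' + P_2(x) y = 0 with P_1(x) = 3 + 1/x and P_2(x) = 2 - 4/x^2.
x = 0 is a singular point because the y'-coefficient 3 + 1/x has a pole at x = 0 and the y-coefficient 2 - 4/x^2 has a pole at x = 0.
It is a regular singular point because x P_1(x) = p(x) = 3x + 1 and x^2 P_2(x) = q(x) = 2x^2 - 4 are polynomials, hence analytic at x = 0.
p(0) = 1,  q(0) = -4.
Indicial equation: r(r-1) + p(0) r + q(0) = 0, i.e. r^2 + (p(0) - 1) r + q(0) = 0, i.e. r^2 - 4 = 0.
Discriminant: (0)^2 - 4(-4) = 16, so r = (0 ± 4)/2.
Solving: r_1 = 2, r_2 = -2.

indicial: r^2 - 4 = 0; roots r_1 = 2, r_2 = -2


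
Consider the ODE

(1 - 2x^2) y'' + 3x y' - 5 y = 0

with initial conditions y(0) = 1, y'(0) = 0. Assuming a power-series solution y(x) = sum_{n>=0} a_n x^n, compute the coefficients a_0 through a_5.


Ansatz: y(x) = sum_{n>=0} a_n x^n, so y'(x) = sum_{n>=1} n a_n x^(n-1) and y''(x) = sum_{n>=2} n(n-1) a_n x^(n-2).
Substitute into P(x) y'' + Q(x) y' + R(x) y = 0 with P(x) = 1 - 2x^2, Q(x) = 3x, R(x) = -5, and match powers of x.
Initial conditions: a_0 = 1, a_1 = 0.
Setting the coefficient of each power of x to zero and solving order by order (substituting the coefficients already found):
  x^0: 2 a_2 - 5 a_0 = 0  ->  2 a_2 = 5 a_0 = 5  ->  a_2 = 5/2
  x^1: 6 a_3 - 2 a_1 = 0  ->  6 a_3 = 2 a_1 = 0  ->  a_3 = 0
  x^2: 12 a_4 - 3 a_2 = 0  ->  12 a_4 = 3 a_2 = 15/2  ->  a_4 = 5/8
  x^3: 20 a_5 - 8 a_3 = 0  ->  20 a_5 = 8 a_3 = 0  ->  a_5 = 0
Truncated series: y(x) = 1 + (5/2) x^2 + (5/8) x^4 + O(x^6).

a_0 = 1; a_1 = 0; a_2 = 5/2; a_3 = 0; a_4 = 5/8; a_5 = 0


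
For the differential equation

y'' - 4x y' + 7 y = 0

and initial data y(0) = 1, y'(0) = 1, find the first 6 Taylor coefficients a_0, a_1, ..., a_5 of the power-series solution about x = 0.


Ansatz: y(x) = sum_{n>=0} a_n x^n, so y'(x) = sum_{n>=1} n a_n x^(n-1) and y''(x) = sum_{n>=2} n(n-1) a_n x^(n-2).
Substitute into P(x) y'' + Q(x) y' + R(x) y = 0 with P(x) = 1, Q(x) = -4x, R(x) = 7, and match powers of x.
Initial conditions: a_0 = 1, a_1 = 1.
Setting the coefficient of each power of x to zero and solving order by order (substituting the coefficients already found):
  x^0: 2 a_2 + 7 a_0 = 0  ->  2 a_2 = -7 a_0 = -7  ->  a_2 = -7/2
  x^1: 6 a_3 + 3 a_1 = 0  ->  6 a_3 = -3 a_1 = -3  ->  a_3 = -1/2
  x^2: 12 a_4 - a_2 = 0  ->  12 a_4 = a_2 = -7/2  ->  a_4 = -7/24
  x^3: 20 a_5 - 5 a_3 = 0  ->  20 a_5 = 5 a_3 = -5/2  ->  a_5 = -1/8
Truncated series: y(x) = 1 + x - (7/2) x^2 - (1/2) x^3 - (7/24) x^4 - (1/8) x^5 + O(x^6).

a_0 = 1; a_1 = 1; a_2 = -7/2; a_3 = -1/2; a_4 = -7/24; a_5 = -1/8


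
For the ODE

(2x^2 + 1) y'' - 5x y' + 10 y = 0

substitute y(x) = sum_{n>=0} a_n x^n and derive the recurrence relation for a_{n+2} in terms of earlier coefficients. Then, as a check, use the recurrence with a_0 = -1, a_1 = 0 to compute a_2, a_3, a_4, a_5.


Substitute y = sum_n a_n x^n.
(1 + 2 x^2) y'' contributes (n+2)(n+1) a_{n+2} + 2 n(n-1) a_n at x^n.
-5 x y'(x) contributes -5 n a_n at x^n.
10 y(x) contributes 10 a_n at x^n.
Matching x^n: (n+2)(n+1) a_{n+2} + (2 n(n-1) - 5 n + 10) a_n = 0.
Thus a_{n+2} = (-2 n(n-1) + 5 n - 10) / ((n+1)(n+2)) * a_n.

Check with a_0 = -1, a_1 = 0 (apply the recurrence for n = 0, 1, 2, 3): a_0 = -1, a_1 = 0, a_2 = 5, a_3 = 0, a_4 = -5/3, a_5 = 0.

a_(n+2) = (-2 n(n-1) + 5 n - 10) / ((n+1)(n+2)) * a_n; check: a_0 = -1, a_1 = 0, a_2 = 5, a_3 = 0, a_4 = -5/3, a_5 = 0


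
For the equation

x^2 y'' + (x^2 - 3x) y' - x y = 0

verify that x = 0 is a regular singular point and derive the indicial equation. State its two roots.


Divide by x^2 to reach normal form y'' + P_1(x) y' + P_2(x) y = 0 with P_1(x) = 1 - 3/x and P_2(x) = -1/x.
x = 0 is a singular point because the y'-coefficient 1 - 3/x has a pole at x = 0 and the y-coefficient -1/x has a pole at x = 0.
It is a regular singular point because x P_1(x) = p(x) = x - 3 and x^2 P_2(x) = q(x) = -x are polynomials, hence analytic at x = 0.
p(0) = -3,  q(0) = 0.
Indicial equation: r(r-1) + p(0) r + q(0) = 0, i.e. r^2 + (p(0) - 1) r + q(0) = 0, i.e. r^2 - 4 r = 0.
Discriminant: (-4)^2 - 4(0) = 16, so r = (4 ± 4)/2.
Solving: r_1 = 4, r_2 = 0.

indicial: r^2 - 4 r = 0; roots r_1 = 4, r_2 = 0


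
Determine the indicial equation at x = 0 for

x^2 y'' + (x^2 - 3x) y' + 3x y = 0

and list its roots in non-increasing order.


Divide by x^2 to reach normal form y'' + P_1(x) y' + P_2(x) y = 0 with P_1(x) = 1 - 3/x and P_2(x) = 3/x.
x = 0 is a singular point because the y'-coefficient 1 - 3/x has a pole at x = 0 and the y-coefficient 3/x has a pole at x = 0.
It is a regular singular point because x P_1(x) = p(x) = x - 3 and x^2 P_2(x) = q(x) = 3x are polynomials, hence analytic at x = 0.
p(0) = -3,  q(0) = 0.
Indicial equation: r(r-1) + p(0) r + q(0) = 0, i.e. r^2 + (p(0) - 1) r + q(0) = 0, i.e. r^2 - 4 r = 0.
Discriminant: (-4)^2 - 4(0) = 16, so r = (4 ± 4)/2.
Solving: r_1 = 4, r_2 = 0.

indicial: r^2 - 4 r = 0; roots r_1 = 4, r_2 = 0


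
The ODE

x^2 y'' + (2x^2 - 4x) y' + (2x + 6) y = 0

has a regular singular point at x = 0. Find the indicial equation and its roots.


Divide by x^2 to reach normal form y'' + P_1(x) y' + P_2(x) y = 0 with P_1(x) = 2 - 4/x and P_2(x) = 2/x + 6/x^2.
x = 0 is a singular point because the y'-coefficient 2 - 4/x has a pole at x = 0 and the y-coefficient 2/x + 6/x^2 has a pole at x = 0.
It is a regular singular point because x P_1(x) = p(x) = 2x - 4 and x^2 P_2(x) = q(x) = 2x + 6 are polynomials, hence analytic at x = 0.
p(0) = -4,  q(0) = 6.
Indicial equation: r(r-1) + p(0) r + q(0) = 0, i.e. r^2 + (p(0) - 1) r + q(0) = 0, i.e. r^2 - 5 r + 6 = 0.
Discriminant: (-5)^2 - 4(6) = 1, so r = (5 ± 1)/2.
Solving: r_1 = 3, r_2 = 2.

indicial: r^2 - 5 r + 6 = 0; roots r_1 = 3, r_2 = 2


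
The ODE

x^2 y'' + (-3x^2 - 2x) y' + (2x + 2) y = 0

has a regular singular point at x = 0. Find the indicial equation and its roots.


Divide by x^2 to reach normal form y'' + P_1(x) y' + P_2(x) y = 0 with P_1(x) = -3 - 2/x and P_2(x) = 2/x + 2/x^2.
x = 0 is a singular point because the y'-coefficient -3 - 2/x has a pole at x = 0 and the y-coefficient 2/x + 2/x^2 has a pole at x = 0.
It is a regular singular point because x P_1(x) = p(x) = -3x - 2 and x^2 P_2(x) = q(x) = 2x + 2 are polynomials, hence analytic at x = 0.
p(0) = -2,  q(0) = 2.
Indicial equation: r(r-1) + p(0) r + q(0) = 0, i.e. r^2 + (p(0) - 1) r + q(0) = 0, i.e. r^2 - 3 r + 2 = 0.
Discriminant: (-3)^2 - 4(2) = 1, so r = (3 ± 1)/2.
Solving: r_1 = 2, r_2 = 1.

indicial: r^2 - 3 r + 2 = 0; roots r_1 = 2, r_2 = 1


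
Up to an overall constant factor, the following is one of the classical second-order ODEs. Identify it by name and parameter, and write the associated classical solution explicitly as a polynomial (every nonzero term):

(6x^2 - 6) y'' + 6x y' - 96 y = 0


All three coefficients share the factor -6; dividing through by -6 gives  (1 - x^2) y'' - x y' + 16 y = 0.
This matches the Chebyshev equation (1 - x^2) y'' - x y' + n^2 y = 0 (note the -x y' term, not -2x y') with n^2 = 16, so n = 4; the polynomial solution is T_4(x).
With y = sum_k a_k x^k, matching x^k gives (k+2)(k+1) a_{k+2} = (k^2 - n^2) a_k = (k - 4)(k + 4) a_k. The right side vanishes at k = 4, so the series with the parity of 4 terminates at degree 4.
Standard normalization: leading coefficient of T_n is 2^(n-1), so a_4 = 2^3 = 8. Work downward with a_k = (k+1)(k+2) a_{k+2} / ((k - 4)(k + 4)):
  a_2 = (3)(4)(8) / ((2 - 4)(2 + 4)) = 96/(-12) = -8
  a_0 = (1)(2)(-8) / ((0 - 4)(0 + 4)) = -16/(-16) = 1
Hence T_4(x) = 8 x^4 - 8 x^2 + 1.

T_4(x); series = 8 x^4 - 8 x^2 + 1


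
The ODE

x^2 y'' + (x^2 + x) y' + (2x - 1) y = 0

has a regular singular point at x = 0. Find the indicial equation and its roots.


Divide by x^2 to reach normal form y'' + P_1(x) y' + P_2(x) y = 0 with P_1(x) = 1 + 1/x and P_2(x) = 2/x - 1/x^2.
x = 0 is a singular point because the y'-coefficient 1 + 1/x has a pole at x = 0 and the y-coefficient 2/x - 1/x^2 has a pole at x = 0.
It is a regular singular point because x P_1(x) = p(x) = x + 1 and x^2 P_2(x) = q(x) = 2x - 1 are polynomials, hence analytic at x = 0.
p(0) = 1,  q(0) = -1.
Indicial equation: r(r-1) + p(0) r + q(0) = 0, i.e. r^2 + (p(0) - 1) r + q(0) = 0, i.e. r^2 - 1 = 0.
Discriminant: (0)^2 - 4(-1) = 4, so r = (0 ± 2)/2.
Solving: r_1 = 1, r_2 = -1.

indicial: r^2 - 1 = 0; roots r_1 = 1, r_2 = -1


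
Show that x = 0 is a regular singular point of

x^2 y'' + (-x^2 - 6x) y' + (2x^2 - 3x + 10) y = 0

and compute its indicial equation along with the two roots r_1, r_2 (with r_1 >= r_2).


Divide by x^2 to reach normal form y'' + P_1(x) y' + P_2(x) y = 0 with P_1(x) = -1 - 6/x and P_2(x) = 2 - 3/x + 10/x^2.
x = 0 is a singular point because the y'-coefficient -1 - 6/x has a pole at x = 0 and the y-coefficient 2 - 3/x + 10/x^2 has a pole at x = 0.
It is a regular singular point because x P_1(x) = p(x) = -x - 6 and x^2 P_2(x) = q(x) = 2x^2 - 3x + 10 are polynomials, hence analytic at x = 0.
p(0) = -6,  q(0) = 10.
Indicial equation: r(r-1) + p(0) r + q(0) = 0, i.e. r^2 + (p(0) - 1) r + q(0) = 0, i.e. r^2 - 7 r + 10 = 0.
Discriminant: (-7)^2 - 4(10) = 9, so r = (7 ± 3)/2.
Solving: r_1 = 5, r_2 = 2.

indicial: r^2 - 7 r + 10 = 0; roots r_1 = 5, r_2 = 2


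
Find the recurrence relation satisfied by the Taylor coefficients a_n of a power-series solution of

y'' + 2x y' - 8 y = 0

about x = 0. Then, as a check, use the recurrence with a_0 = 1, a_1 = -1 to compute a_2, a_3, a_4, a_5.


Substitute y = sum_n a_n x^n.
y''(x) has coefficient (n+2)(n+1) a_{n+2} at x^n;
2 x y'(x) has coefficient 2 n a_n at x^n (shift);
-8 y(x) has coefficient -8 a_n at x^n.
Matching x^n: (n+2)(n+1) a_{n+2} + (2n - 8) a_n = 0.
Thus a_{n+2} = (-2n + 8) / ((n+1)(n+2)) * a_n.

Check with a_0 = 1, a_1 = -1 (apply the recurrence for n = 0, 1, 2, 3): a_0 = 1, a_1 = -1, a_2 = 4, a_3 = -1, a_4 = 4/3, a_5 = -1/10.

a_(n+2) = (-2n + 8) / ((n+1)(n+2)) * a_n; check: a_0 = 1, a_1 = -1, a_2 = 4, a_3 = -1, a_4 = 4/3, a_5 = -1/10


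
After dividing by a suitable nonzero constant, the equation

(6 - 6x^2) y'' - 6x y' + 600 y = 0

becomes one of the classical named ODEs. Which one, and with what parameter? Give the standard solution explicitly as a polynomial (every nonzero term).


All three coefficients share the factor 6; dividing through by 6 gives  (1 - x^2) y'' - x y' + 100 y = 0.
This matches the Chebyshev equation (1 - x^2) y'' - x y' + n^2 y = 0 (note the -x y' term, not -2x y') with n^2 = 100, so n = 10; the polynomial solution is T_10(x).
With y = sum_k a_k x^k, matching x^k gives (k+2)(k+1) a_{k+2} = (k^2 - n^2) a_k = (k - 10)(k + 10) a_k. The right side vanishes at k = 10, so the series with the parity of 10 terminates at degree 10.
Standard normalization: leading coefficient of T_n is 2^(n-1), so a_10 = 2^9 = 512. Work downward with a_k = (k+1)(k+2) a_{k+2} / ((k - 10)(k + 10)):
  a_8 = (9)(10)(512) / ((8 - 10)(8 + 10)) = 46080/(-36) = -1280
  a_6 = (7)(8)(-1280) / ((6 - 10)(6 + 10)) = -71680/(-64) = 1120
  a_4 = (5)(6)(1120) / ((4 - 10)(4 + 10)) = 33600/(-84) = -400
  a_2 = (3)(4)(-400) / ((2 - 10)(2 + 10)) = -4800/(-96) = 50
  a_0 = (1)(2)(50) / ((0 - 10)(0 + 10)) = 100/(-100) = -1
Hence T_10(x) = 512 x^10 - 1280 x^8 + 1120 x^6 - 400 x^4 + 50 x^2 - 1.

T_10(x); series = 512 x^10 - 1280 x^8 + 1120 x^6 - 400 x^4 + 50 x^2 - 1


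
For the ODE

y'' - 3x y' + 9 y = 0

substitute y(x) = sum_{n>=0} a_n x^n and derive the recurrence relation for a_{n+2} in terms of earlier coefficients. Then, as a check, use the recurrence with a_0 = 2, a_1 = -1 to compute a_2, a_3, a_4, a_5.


Substitute y = sum_n a_n x^n.
y''(x) has coefficient (n+2)(n+1) a_{n+2} at x^n;
-3 x y'(x) has coefficient -3 n a_n at x^n (shift);
9 y(x) has coefficient 9 a_n at x^n.
Matching x^n: (n+2)(n+1) a_{n+2} + (-3n + 9) a_n = 0.
Thus a_{n+2} = (3n - 9) / ((n+1)(n+2)) * a_n.

Check with a_0 = 2, a_1 = -1 (apply the recurrence for n = 0, 1, 2, 3): a_0 = 2, a_1 = -1, a_2 = -9, a_3 = 1, a_4 = 9/4, a_5 = 0.

a_(n+2) = (3n - 9) / ((n+1)(n+2)) * a_n; check: a_0 = 2, a_1 = -1, a_2 = -9, a_3 = 1, a_4 = 9/4, a_5 = 0


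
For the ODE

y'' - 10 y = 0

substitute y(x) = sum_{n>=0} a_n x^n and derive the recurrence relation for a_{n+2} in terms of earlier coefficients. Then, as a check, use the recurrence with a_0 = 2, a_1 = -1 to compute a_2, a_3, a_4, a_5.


Substitute y = sum_n a_n x^n into y'' + (const) y = 0.
y''(x) = sum_{n>=0} (n+2)(n+1) a_{n+2} x^n.
The ODE becomes sum_n [(n+2)(n+1) a_{n+2} - 10 a_n] x^n = 0.
Setting each coefficient to zero gives the recurrence:
  (n+2)(n+1) a_{n+2} - 10 a_n = 0,
  a_{n+2} = 10 / ((n+1)(n+2)) a_n.

Check with a_0 = 2, a_1 = -1 (apply the recurrence for n = 0, 1, 2, 3): a_0 = 2, a_1 = -1, a_2 = 10, a_3 = -5/3, a_4 = 25/3, a_5 = -5/6.

a_{n+2} = 10/((n+1)(n+2)) * a_n; check: a_0 = 2, a_1 = -1, a_2 = 10, a_3 = -5/3, a_4 = 25/3, a_5 = -5/6


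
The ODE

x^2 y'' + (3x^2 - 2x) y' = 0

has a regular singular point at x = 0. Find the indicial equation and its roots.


Divide by x^2 to reach normal form y'' + P_1(x) y' + P_2(x) y = 0 with P_1(x) = 3 - 2/x and P_2(x) = 0.
x = 0 is a singular point because the y'-coefficient 3 - 2/x has a pole at x = 0.
It is a regular singular point because x P_1(x) = p(x) = 3x - 2 and x^2 P_2(x) = q(x) = 0 are polynomials, hence analytic at x = 0.
p(0) = -2,  q(0) = 0.
Indicial equation: r(r-1) + p(0) r + q(0) = 0, i.e. r^2 + (p(0) - 1) r + q(0) = 0, i.e. r^2 - 3 r = 0.
Discriminant: (-3)^2 - 4(0) = 9, so r = (3 ± 3)/2.
Solving: r_1 = 3, r_2 = 0.

indicial: r^2 - 3 r = 0; roots r_1 = 3, r_2 = 0


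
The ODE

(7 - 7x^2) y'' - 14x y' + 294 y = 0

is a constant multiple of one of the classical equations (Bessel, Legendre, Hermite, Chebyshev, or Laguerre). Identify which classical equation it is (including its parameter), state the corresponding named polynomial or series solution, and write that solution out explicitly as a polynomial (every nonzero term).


All three coefficients share the factor 7; dividing through by 7 gives  (1 - x^2) y'' - 2x y' + 42 y = 0.
This matches the Legendre equation (1 - x^2) y'' - 2x y' + n(n+1) y = 0 (note the -2x y' term) with n(n+1) = 42, so n = 6; the polynomial solution is P_6(x).
With y = sum_k a_k x^k, matching x^k gives (k+2)(k+1) a_{k+2} = [k(k+1) - n(n+1)] a_k = (k - 6)(k + 7) a_k. The right side vanishes at k = 6, so the series with the parity of 6 terminates at degree 6.
Standard normalization (P_n(1) = 1): leading coefficient (2n)!/(2^n (n!)^2) = 479001600/(64*518400) = 231/16, so a_6 = 231/16. Work downward with a_k = (k+1)(k+2) a_{k+2} / ((k - 6)(k + 7)):
  a_4 = (5)(6)(231/16) / ((4 - 6)(4 + 7)) = (3465/8)/(-22) = -315/16
  a_2 = (3)(4)(-315/16) / ((2 - 6)(2 + 7)) = (-945/4)/(-36) = 105/16
  a_0 = (1)(2)(105/16) / ((0 - 6)(0 + 7)) = (105/8)/(-42) = -5/16
Hence P_6(x) = 231 x^6/16 - 315 x^4/16 + 105 x^2/16 - 5/16.

P_6(x); series = 231 x^6/16 - 315 x^4/16 + 105 x^2/16 - 5/16


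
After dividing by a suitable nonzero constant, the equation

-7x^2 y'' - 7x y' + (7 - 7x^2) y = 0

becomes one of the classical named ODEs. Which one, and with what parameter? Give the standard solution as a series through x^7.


All three coefficients share the factor -7; dividing through by -7 gives  x^2 y'' + x y' + (x^2 - 1) y = 0.
This matches the Bessel equation x^2 y'' + x y' + (x^2 - nu^2) y = 0 with nu^2 = 1, so nu = 1; the solution bounded at x = 0 is J_1(x).
Frobenius at x = 0: indicial roots ±nu; for r = nu the recurrence k(k + 2nu) c_k = -c_{k-2} gives the standard series J_nu(x) = sum_{k>=0} (-1)^k / (k! (k+nu)!) (x/2)^(2k+nu). Evaluate the first 4 terms:
  k = 0: (-1)^0 / (0! * 1! * 2^1) x^1 = 1/(1*1*2) x^1 = (1/2) x^1
  k = 1: (-1)^1 / (1! * 2! * 2^3) x^3 = -1/(1*2*8) x^3 = (-1/16) x^3
  k = 2: (-1)^2 / (2! * 3! * 2^5) x^5 = 1/(2*6*32) x^5 = (1/384) x^5
  k = 3: (-1)^3 / (3! * 4! * 2^7) x^7 = -1/(6*24*128) x^7 = (-1/18432) x^7
Hence J_1(x) = -x^7/18432 + x^5/384 - x^3/16 + x/2 + ....

J_1(x); series = -x^7/18432 + x^5/384 - x^3/16 + x/2


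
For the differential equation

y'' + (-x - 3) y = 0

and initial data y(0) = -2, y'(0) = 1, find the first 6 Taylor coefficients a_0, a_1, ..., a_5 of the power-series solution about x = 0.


Ansatz: y(x) = sum_{n>=0} a_n x^n, so y'(x) = sum_{n>=1} n a_n x^(n-1) and y''(x) = sum_{n>=2} n(n-1) a_n x^(n-2).
Substitute into P(x) y'' + Q(x) y' + R(x) y = 0 with P(x) = 1, Q(x) = 0, R(x) = -x - 3, and match powers of x.
Initial conditions: a_0 = -2, a_1 = 1.
Setting the coefficient of each power of x to zero and solving order by order (substituting the coefficients already found):
  x^0: 2 a_2 - 3 a_0 = 0  ->  2 a_2 = 3 a_0 = -6  ->  a_2 = -3
  x^1: 6 a_3 - 3 a_1 - a_0 = 0  ->  6 a_3 = 3 a_1 + a_0 = 1  ->  a_3 = 1/6
  x^2: 12 a_4 - 3 a_2 - a_1 = 0  ->  12 a_4 = 3 a_2 + a_1 = -8  ->  a_4 = -2/3
  x^3: 20 a_5 - 3 a_3 - a_2 = 0  ->  20 a_5 = 3 a_3 + a_2 = -5/2  ->  a_5 = -1/8
Truncated series: y(x) = -2 + x - 3 x^2 + (1/6) x^3 - (2/3) x^4 - (1/8) x^5 + O(x^6).

a_0 = -2; a_1 = 1; a_2 = -3; a_3 = 1/6; a_4 = -2/3; a_5 = -1/8
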